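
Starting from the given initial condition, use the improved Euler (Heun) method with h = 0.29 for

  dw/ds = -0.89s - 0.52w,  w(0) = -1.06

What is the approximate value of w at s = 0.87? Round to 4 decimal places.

-0.9709

Heun: k1 = f(s_n, w_n); k2 = f(s_n + h, w_n + h·k1); w_{n+1} = w_n + (h/2)·(k1 + k2).
s=0.000000, w=-1.060000:
  k1 = f(0.000000, -1.060000) = 0.551200
  k2 = f(0.290000, -0.900152) = 0.209979
  w ← -1.060000 + (0.29/2)·(0.551200 + 0.209979) = -0.949629
s=0.290000, w=-0.949629:
  k1 = f(0.290000, -0.949629) = 0.235707
  k2 = f(0.580000, -0.881274) = -0.057938
  w ← -0.949629 + (0.29/2)·(0.235707 + (-0.057938)) = -0.923852
s=0.580000, w=-0.923852:
  k1 = f(0.580000, -0.923852) = -0.035797
  k2 = f(0.870000, -0.934234) = -0.288499
  w ← -0.923852 + (0.29/2)·(-0.035797 + (-0.288499)) = -0.970875
w(0.87) ≈ -0.9709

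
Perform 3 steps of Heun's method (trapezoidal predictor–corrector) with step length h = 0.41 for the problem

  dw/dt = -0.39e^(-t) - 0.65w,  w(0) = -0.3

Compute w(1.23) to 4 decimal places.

Heun: k1 = f(t_n, w_n); k2 = f(t_n + h, w_n + h·k1); w_{n+1} = w_n + (h/2)·(k1 + k2).
t=0.000000, w=-0.300000:
  k1 = f(0.000000, -0.300000) = -0.195000
  k2 = f(0.410000, -0.379950) = -0.011856
  w ← -0.300000 + (0.41/2)·(-0.195000 + (-0.011856)) = -0.342405
t=0.410000, w=-0.342405:
  k1 = f(0.410000, -0.342405) = -0.036260
  k2 = f(0.820000, -0.357272) = 0.060459
  w ← -0.342405 + (0.41/2)·(-0.036260 + 0.060459) = -0.337445
t=0.820000, w=-0.337445:
  k1 = f(0.820000, -0.337445) = 0.047571
  k2 = f(1.230000, -0.317941) = 0.092667
  w ← -0.337445 + (0.41/2)·(0.047571 + 0.092667) = -0.308696
w(1.23) ≈ -0.3087

-0.3087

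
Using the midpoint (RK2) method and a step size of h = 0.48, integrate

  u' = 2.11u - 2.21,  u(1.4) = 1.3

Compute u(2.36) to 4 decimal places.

2.6588

Midpoint: k1 = f(x_n, u_n); k2 = f(x_n + h/2, u_n + (h/2)·k1); u_{n+1} = u_n + h·k2.
x=1.400000, u=1.300000:
  k1 = f(1.400000, 1.300000) = 0.533000
  k2 = f(1.640000, 1.427920) = 0.802911
  u ← 1.300000 + 0.48·0.802911 = 1.685397
x=1.880000, u=1.685397:
  k1 = f(1.880000, 1.685397) = 1.346188
  k2 = f(2.120000, 2.008483) = 2.027898
  u ← 1.685397 + 0.48·2.027898 = 2.658789
u(2.36) ≈ 2.6588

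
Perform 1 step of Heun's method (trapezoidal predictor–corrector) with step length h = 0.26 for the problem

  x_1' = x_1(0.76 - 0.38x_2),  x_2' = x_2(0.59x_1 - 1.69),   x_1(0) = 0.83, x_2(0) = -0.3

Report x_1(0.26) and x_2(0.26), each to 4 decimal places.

1.0353, -0.2240

Heun on (x_1,x_2): k1 = f(s_n, state_n); k2 = f(s_n + h, state_n + h·k1); state_{n+1} = state_n + (h/2)·(k1 + k2).
0.000000: (0.830000, -0.300000)
  k1 = (0.725420, 0.360090)
  predictor → (1.018609, -0.206377)
  k2 = (0.854025, 0.224748)
  → (1.035328, -0.223971)
(x_1(0.26), x_2(0.26)) ≈ (1.0353, -0.2240)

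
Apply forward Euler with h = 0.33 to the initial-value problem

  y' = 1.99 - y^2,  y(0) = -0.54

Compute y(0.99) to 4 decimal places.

1.1825

Euler: y_{n+1} = y_n + h·f(t_n, y_n).
t=0.000000, y=-0.540000: f=1.698400 → y ← -0.540000 + 0.33·1.698400 = 0.020472
t=0.330000, y=0.020472: f=1.989581 → y ← 0.020472 + 0.33·1.989581 = 0.677034
t=0.660000, y=0.677034: f=1.531625 → y ← 0.677034 + 0.33·1.531625 = 1.182470
y(0.99) ≈ 1.1825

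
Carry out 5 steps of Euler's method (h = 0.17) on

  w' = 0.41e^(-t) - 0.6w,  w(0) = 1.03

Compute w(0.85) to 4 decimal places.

Euler: w_{n+1} = w_n + h·f(t_n, w_n).
t=0.000000, w=1.030000: f=-0.208000 → w ← 1.030000 + 0.17·(-0.208000) = 0.994640
t=0.170000, w=0.994640: f=-0.250881 → w ← 0.994640 + 0.17·(-0.250881) = 0.951990
t=0.340000, w=0.951990: f=-0.279368 → w ← 0.951990 + 0.17·(-0.279368) = 0.904498
t=0.510000, w=0.904498: f=-0.296495 → w ← 0.904498 + 0.17·(-0.296495) = 0.854093
t=0.680000, w=0.854093: f=-0.304743 → w ← 0.854093 + 0.17·(-0.304743) = 0.802287
w(0.85) ≈ 0.8023

0.8023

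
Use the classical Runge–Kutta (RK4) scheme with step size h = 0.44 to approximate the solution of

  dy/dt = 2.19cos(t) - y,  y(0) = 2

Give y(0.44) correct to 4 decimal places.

RK4: k1 = f(t_n, y_n); k2 = f(t_n + h/2, y_n + (h/2)·k1); k3 = f(t_n + h/2, y_n + (h/2)·k2); k4 = f(t_n + h, y_n + h·k3); y_{n+1} = y_n + (h/6)·(k1 + 2k2 + 2k3 + k4).
t=0.000000, y=2.000000:
  k1 = f(0.000000, 2.000000) = 0.190000
  k2 = f(0.220000, 2.041800) = 0.095415
  k3 = f(0.220000, 2.020991) = 0.116224
  k4 = f(0.440000, 2.051139) = -0.069732
  y ← 2.000000 + (0.44/6)·(k1 + 2k2 + 2k3 + k4) = 2.039860
y(0.44) ≈ 2.0399

2.0399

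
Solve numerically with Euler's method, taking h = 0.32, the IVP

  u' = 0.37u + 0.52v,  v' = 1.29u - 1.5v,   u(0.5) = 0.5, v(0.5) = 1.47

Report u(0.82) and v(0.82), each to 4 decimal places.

Euler on (u,v): u_{n+1} = u_n + h·u', v_{n+1} = v_n + h·v'.
0.500000: (0.500000, 1.470000); f=(0.949400, -1.560000) → (0.803808, 0.970800)
(u(0.82), v(0.82)) ≈ (0.8038, 0.9708)

0.8038, 0.9708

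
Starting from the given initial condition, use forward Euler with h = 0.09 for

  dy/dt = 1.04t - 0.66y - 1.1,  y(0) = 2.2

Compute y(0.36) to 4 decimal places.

1.4085

Euler: y_{n+1} = y_n + h·f(t_n, y_n).
t=0.000000, y=2.200000: f=-2.552000 → y ← 2.200000 + 0.09·(-2.552000) = 1.970320
t=0.090000, y=1.970320: f=-2.306811 → y ← 1.970320 + 0.09·(-2.306811) = 1.762707
t=0.180000, y=1.762707: f=-2.076187 → y ← 1.762707 + 0.09·(-2.076187) = 1.575850
t=0.270000, y=1.575850: f=-1.859261 → y ← 1.575850 + 0.09·(-1.859261) = 1.408517
y(0.36) ≈ 1.4085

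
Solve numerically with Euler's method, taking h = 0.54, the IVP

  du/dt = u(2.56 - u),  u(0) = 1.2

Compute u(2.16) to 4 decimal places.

Euler: u_{n+1} = u_n + h·f(t_n, u_n).
t=0.000000, u=1.200000: f=1.632000 → u ← 1.200000 + 0.54·1.632000 = 2.081280
t=0.540000, u=2.081280: f=0.996350 → u ← 2.081280 + 0.54·0.996350 = 2.619309
t=1.080000, u=2.619309: f=-0.155349 → u ← 2.619309 + 0.54·(-0.155349) = 2.535421
t=1.620000, u=2.535421: f=0.062319 → u ← 2.535421 + 0.54·0.062319 = 2.569073
u(2.16) ≈ 2.5691

2.5691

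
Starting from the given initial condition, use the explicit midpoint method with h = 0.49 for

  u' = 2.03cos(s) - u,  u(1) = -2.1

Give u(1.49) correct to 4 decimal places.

Midpoint: k1 = f(s_n, u_n); k2 = f(s_n + h/2, u_n + (h/2)·k1); u_{n+1} = u_n + h·k2.
s=1.000000, u=-2.100000:
  k1 = f(1.000000, -2.100000) = 3.196814
  k2 = f(1.245000, -1.316781) = 1.966509
  u ← -2.100000 + 0.49·1.966509 = -1.136410
u(1.49) ≈ -1.1364

-1.1364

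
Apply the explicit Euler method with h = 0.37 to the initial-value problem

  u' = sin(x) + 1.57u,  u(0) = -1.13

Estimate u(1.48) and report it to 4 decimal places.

Euler: u_{n+1} = u_n + h·f(x_n, u_n).
x=0.000000, u=-1.130000: f=-1.774100 → u ← -1.130000 + 0.37·(-1.774100) = -1.786417
x=0.370000, u=-1.786417: f=-2.443059 → u ← -1.786417 + 0.37·(-2.443059) = -2.690349
x=0.740000, u=-2.690349: f=-3.549560 → u ← -2.690349 + 0.37·(-3.549560) = -4.003686
x=1.110000, u=-4.003686: f=-5.390088 → u ← -4.003686 + 0.37·(-5.390088) = -5.998019
u(1.48) ≈ -5.9980

-5.9980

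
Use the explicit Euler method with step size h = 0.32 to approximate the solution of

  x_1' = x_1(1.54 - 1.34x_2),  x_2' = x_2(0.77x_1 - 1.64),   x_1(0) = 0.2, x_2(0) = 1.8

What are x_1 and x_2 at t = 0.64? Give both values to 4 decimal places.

Euler on (x_1,x_2): x_1_{n+1} = x_1_n + h·x_1', x_2_{n+1} = x_2_n + h·x_2'.
0.000000: (0.200000, 1.800000); f=(-0.174400, -2.674800) → (0.144192, 0.944064)
0.320000: (0.144192, 0.944064); f=(0.039646, -1.443448) → (0.156879, 0.482161)
(x_1(0.64), x_2(0.64)) ≈ (0.1569, 0.4822)

0.1569, 0.4822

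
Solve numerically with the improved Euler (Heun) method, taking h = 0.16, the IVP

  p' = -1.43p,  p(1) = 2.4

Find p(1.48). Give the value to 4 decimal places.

Heun: k1 = f(s_n, p_n); k2 = f(s_n + h, p_n + h·k1); p_{n+1} = p_n + (h/2)·(k1 + k2).
s=1.000000, p=2.400000:
  k1 = f(1.000000, 2.400000) = -3.432000
  k2 = f(1.160000, 1.850880) = -2.646758
  p ← 2.400000 + (0.16/2)·(-3.432000 + (-2.646758)) = 1.913699
s=1.160000, p=1.913699:
  k1 = f(1.160000, 1.913699) = -2.736590
  k2 = f(1.320000, 1.475845) = -2.110458
  p ← 1.913699 + (0.16/2)·(-2.736590 + (-2.110458)) = 1.525935
s=1.320000, p=1.525935:
  k1 = f(1.320000, 1.525935) = -2.182088
  k2 = f(1.480000, 1.176801) = -1.682826
  p ← 1.525935 + (0.16/2)·(-2.182088 + (-1.682826)) = 1.216742
p(1.48) ≈ 1.2167

1.2167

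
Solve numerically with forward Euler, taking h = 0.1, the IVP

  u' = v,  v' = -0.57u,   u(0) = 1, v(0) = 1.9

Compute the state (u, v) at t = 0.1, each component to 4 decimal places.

1.1900, 1.8430

Euler on (u,v): u_{n+1} = u_n + h·u', v_{n+1} = v_n + h·v'.
0.000000: (1.000000, 1.900000); f=(1.900000, -0.570000) → (1.190000, 1.843000)
(u(0.1), v(0.1)) ≈ (1.1900, 1.8430)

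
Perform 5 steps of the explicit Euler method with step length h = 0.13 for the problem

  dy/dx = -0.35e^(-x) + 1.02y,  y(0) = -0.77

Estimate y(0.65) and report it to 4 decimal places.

Euler: y_{n+1} = y_n + h·f(x_n, y_n).
x=0.000000, y=-0.770000: f=-1.135400 → y ← -0.770000 + 0.13·(-1.135400) = -0.917602
x=0.130000, y=-0.917602: f=-1.243287 → y ← -0.917602 + 0.13·(-1.243287) = -1.079229
x=0.260000, y=-1.079229: f=-1.370682 → y ← -1.079229 + 0.13·(-1.370682) = -1.257418
x=0.390000, y=-1.257418: f=-1.519536 → y ← -1.257418 + 0.13·(-1.519536) = -1.454958
x=0.520000, y=-1.454958: f=-1.692139 → y ← -1.454958 + 0.13·(-1.692139) = -1.674936
y(0.65) ≈ -1.6749

-1.6749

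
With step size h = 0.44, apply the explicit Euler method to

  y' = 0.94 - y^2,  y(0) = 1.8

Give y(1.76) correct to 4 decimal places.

Euler: y_{n+1} = y_n + h·f(t_n, y_n).
t=0.000000, y=1.800000: f=-2.300000 → y ← 1.800000 + 0.44·(-2.300000) = 0.788000
t=0.440000, y=0.788000: f=0.319056 → y ← 0.788000 + 0.44·0.319056 = 0.928385
t=0.880000, y=0.928385: f=0.078102 → y ← 0.928385 + 0.44·0.078102 = 0.962750
t=1.320000, y=0.962750: f=0.013113 → y ← 0.962750 + 0.44·0.013113 = 0.968519
y(1.76) ≈ 0.9685

0.9685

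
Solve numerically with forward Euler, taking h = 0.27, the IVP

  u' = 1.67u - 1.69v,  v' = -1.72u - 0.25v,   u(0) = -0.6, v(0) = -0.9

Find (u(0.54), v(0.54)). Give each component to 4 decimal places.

-0.4114, -0.3092

Euler on (u,v): u_{n+1} = u_n + h·u', v_{n+1} = v_n + h·v'.
0.000000: (-0.600000, -0.900000); f=(0.519000, 1.257000) → (-0.459870, -0.560610)
0.270000: (-0.459870, -0.560610); f=(0.179448, 0.931129) → (-0.411419, -0.309205)
(u(0.54), v(0.54)) ≈ (-0.4114, -0.3092)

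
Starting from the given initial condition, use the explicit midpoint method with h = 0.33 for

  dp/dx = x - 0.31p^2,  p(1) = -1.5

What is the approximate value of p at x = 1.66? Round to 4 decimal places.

Midpoint: k1 = f(x_n, p_n); k2 = f(x_n + h/2, p_n + (h/2)·k1); p_{n+1} = p_n + h·k2.
x=1.000000, p=-1.500000:
  k1 = f(1.000000, -1.500000) = 0.302500
  k2 = f(1.165000, -1.450087) = 0.513146
  p ← -1.500000 + 0.33·0.513146 = -1.330662
x=1.330000, p=-1.330662:
  k1 = f(1.330000, -1.330662) = 0.781095
  k2 = f(1.495000, -1.201781) = 1.047274
  p ← -1.330662 + 0.33·1.047274 = -0.985061
p(1.66) ≈ -0.9851

-0.9851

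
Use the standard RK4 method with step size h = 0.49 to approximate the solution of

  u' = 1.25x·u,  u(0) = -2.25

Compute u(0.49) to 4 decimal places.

-2.6142

RK4: k1 = f(x_n, u_n); k2 = f(x_n + h/2, u_n + (h/2)·k1); k3 = f(x_n + h/2, u_n + (h/2)·k2); k4 = f(x_n + h, u_n + h·k3); u_{n+1} = u_n + (h/6)·(k1 + 2k2 + 2k3 + k4).
x=0.000000, u=-2.250000:
  k1 = f(0.000000, -2.250000) = 0.000000
  k2 = f(0.245000, -2.250000) = -0.689063
  k3 = f(0.245000, -2.418820) = -0.740764
  k4 = f(0.490000, -2.612974) = -1.600447
  u ← -2.250000 + (0.49/6)·(k1 + 2k2 + 2k3 + k4) = -2.614241
u(0.49) ≈ -2.6142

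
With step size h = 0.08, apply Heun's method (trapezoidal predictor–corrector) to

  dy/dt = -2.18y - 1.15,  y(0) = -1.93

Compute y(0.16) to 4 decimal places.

Heun: k1 = f(t_n, y_n); k2 = f(t_n + h, y_n + h·k1); y_{n+1} = y_n + (h/2)·(k1 + k2).
t=0.000000, y=-1.930000:
  k1 = f(0.000000, -1.930000) = 3.057400
  k2 = f(0.080000, -1.685408) = 2.524189
  y ← -1.930000 + (0.08/2)·(3.057400 + 2.524189) = -1.706736
t=0.080000, y=-1.706736:
  k1 = f(0.080000, -1.706736) = 2.570685
  k2 = f(0.160000, -1.501082) = 2.122358
  y ← -1.706736 + (0.08/2)·(2.570685 + 2.122358) = -1.519015
y(0.16) ≈ -1.5190

-1.5190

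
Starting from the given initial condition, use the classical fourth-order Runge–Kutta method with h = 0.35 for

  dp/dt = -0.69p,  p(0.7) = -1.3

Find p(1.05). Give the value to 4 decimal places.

-1.0211

RK4: k1 = f(t_n, p_n); k2 = f(t_n + h/2, p_n + (h/2)·k1); k3 = f(t_n + h/2, p_n + (h/2)·k2); k4 = f(t_n + h, p_n + h·k3); p_{n+1} = p_n + (h/6)·(k1 + 2k2 + 2k3 + k4).
t=0.700000, p=-1.300000:
  k1 = f(0.700000, -1.300000) = 0.897000
  k2 = f(0.875000, -1.143025) = 0.788687
  k3 = f(0.875000, -1.161980) = 0.801766
  k4 = f(1.050000, -1.019382) = 0.703374
  p ← -1.300000 + (0.35/6)·(k1 + 2k2 + 2k3 + k4) = -1.021092
p(1.05) ≈ -1.0211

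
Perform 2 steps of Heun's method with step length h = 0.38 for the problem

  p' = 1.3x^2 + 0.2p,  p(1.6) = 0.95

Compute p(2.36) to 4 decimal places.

5.3022

Heun: k1 = f(x_n, p_n); k2 = f(x_n + h, p_n + h·k1); p_{n+1} = p_n + (h/2)·(k1 + k2).
x=1.600000, p=0.950000:
  k1 = f(1.600000, 0.950000) = 3.518000
  k2 = f(1.980000, 2.286840) = 5.553888
  p ← 0.950000 + (0.38/2)·(3.518000 + 5.553888) = 2.673659
x=1.980000, p=2.673659:
  k1 = f(1.980000, 2.673659) = 5.631252
  k2 = f(2.360000, 4.813534) = 8.203187
  p ← 2.673659 + (0.38/2)·(5.631252 + 8.203187) = 5.302202
p(2.36) ≈ 5.3022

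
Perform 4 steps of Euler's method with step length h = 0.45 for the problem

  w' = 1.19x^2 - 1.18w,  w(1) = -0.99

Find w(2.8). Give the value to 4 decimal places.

4.1189

Euler: w_{n+1} = w_n + h·f(x_n, w_n).
x=1.000000, w=-0.990000: f=2.358200 → w ← -0.990000 + 0.45·2.358200 = 0.071190
x=1.450000, w=0.071190: f=2.417971 → w ← 0.071190 + 0.45·2.417971 = 1.159277
x=1.900000, w=1.159277: f=2.927953 → w ← 1.159277 + 0.45·2.927953 = 2.476856
x=2.350000, w=2.476856: f=3.649085 → w ← 2.476856 + 0.45·3.649085 = 4.118944
w(2.8) ≈ 4.1189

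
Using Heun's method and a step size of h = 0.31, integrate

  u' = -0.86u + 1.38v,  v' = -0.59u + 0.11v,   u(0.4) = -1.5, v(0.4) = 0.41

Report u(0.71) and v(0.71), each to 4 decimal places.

-0.9397, 0.6506

Heun on (u,v): k1 = f(t_n, state_n); k2 = f(t_n + h, state_n + h·k1); state_{n+1} = state_n + (h/2)·(k1 + k2).
0.400000: (-1.500000, 0.410000)
  k1 = (1.855800, 0.930100)
  predictor → (-0.924702, 0.698331)
  k2 = (1.758941, 0.622391)
  → (-0.939715, 0.650636)
(u(0.71), v(0.71)) ≈ (-0.9397, 0.6506)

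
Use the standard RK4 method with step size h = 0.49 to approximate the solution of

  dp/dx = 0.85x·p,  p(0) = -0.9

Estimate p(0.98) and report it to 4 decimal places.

-1.3536

RK4: k1 = f(x_n, p_n); k2 = f(x_n + h/2, p_n + (h/2)·k1); k3 = f(x_n + h/2, p_n + (h/2)·k2); k4 = f(x_n + h, p_n + h·k3); p_{n+1} = p_n + (h/6)·(k1 + 2k2 + 2k3 + k4).
x=0.000000, p=-0.900000:
  k1 = f(0.000000, -0.900000) = 0.000000
  k2 = f(0.245000, -0.900000) = -0.187425
  k3 = f(0.245000, -0.945919) = -0.196988
  k4 = f(0.490000, -0.996524) = -0.415052
  p ← -0.900000 + (0.49/6)·(k1 + 2k2 + 2k3 + k4) = -0.996683
x=0.490000, p=-0.996683:
  k1 = f(0.490000, -0.996683) = -0.415119
  k2 = f(0.735000, -1.098387) = -0.686218
  k3 = f(0.735000, -1.164807) = -0.727713
  k4 = f(0.980000, -1.353263) = -1.127268
  p ← -0.996683 + (0.49/6)·(k1 + 2k2 + 2k3 + k4) = -1.353587
p(0.98) ≈ -1.3536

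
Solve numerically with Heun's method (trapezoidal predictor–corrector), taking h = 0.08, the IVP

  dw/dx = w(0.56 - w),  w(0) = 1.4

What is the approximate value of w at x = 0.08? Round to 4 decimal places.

1.3140

Heun: k1 = f(x_n, w_n); k2 = f(x_n + h, w_n + h·k1); w_{n+1} = w_n + (h/2)·(k1 + k2).
x=0.000000, w=1.400000:
  k1 = f(0.000000, 1.400000) = -1.176000
  k2 = f(0.080000, 1.305920) = -0.974112
  w ← 1.400000 + (0.08/2)·(-1.176000 + (-0.974112)) = 1.313996
w(0.08) ≈ 1.3140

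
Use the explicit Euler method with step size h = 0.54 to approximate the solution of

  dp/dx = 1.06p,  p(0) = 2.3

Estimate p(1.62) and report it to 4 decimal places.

8.9416

Euler: p_{n+1} = p_n + h·f(x_n, p_n).
x=0.000000, p=2.300000: f=2.438000 → p ← 2.300000 + 0.54·2.438000 = 3.616520
x=0.540000, p=3.616520: f=3.833511 → p ← 3.616520 + 0.54·3.833511 = 5.686616
x=1.080000, p=5.686616: f=6.027813 → p ← 5.686616 + 0.54·6.027813 = 8.941635
p(1.62) ≈ 8.9416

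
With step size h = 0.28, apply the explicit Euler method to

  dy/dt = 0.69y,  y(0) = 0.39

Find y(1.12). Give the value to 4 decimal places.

Euler: y_{n+1} = y_n + h·f(t_n, y_n).
t=0.000000, y=0.390000: f=0.269100 → y ← 0.390000 + 0.28·0.269100 = 0.465348
t=0.280000, y=0.465348: f=0.321090 → y ← 0.465348 + 0.28·0.321090 = 0.555253
t=0.560000, y=0.555253: f=0.383125 → y ← 0.555253 + 0.28·0.383125 = 0.662528
t=0.840000, y=0.662528: f=0.457144 → y ← 0.662528 + 0.28·0.457144 = 0.790529
y(1.12) ≈ 0.7905

0.7905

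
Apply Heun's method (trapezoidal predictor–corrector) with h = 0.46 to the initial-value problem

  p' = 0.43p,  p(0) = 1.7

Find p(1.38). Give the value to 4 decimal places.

Heun: k1 = f(t_n, p_n); k2 = f(t_n + h, p_n + h·k1); p_{n+1} = p_n + (h/2)·(k1 + k2).
t=0.000000, p=1.700000:
  k1 = f(0.000000, 1.700000) = 0.731000
  k2 = f(0.460000, 2.036260) = 0.875592
  p ← 1.700000 + (0.46/2)·(0.731000 + 0.875592) = 2.069516
t=0.460000, p=2.069516:
  k1 = f(0.460000, 2.069516) = 0.889892
  k2 = f(0.920000, 2.478866) = 1.065913
  p ← 2.069516 + (0.46/2)·(0.889892 + 1.065913) = 2.519351
t=0.920000, p=2.519351:
  k1 = f(0.920000, 2.519351) = 1.083321
  k2 = f(1.380000, 3.017679) = 1.297602
  p ← 2.519351 + (0.46/2)·(1.083321 + 1.297602) = 3.066963
p(1.38) ≈ 3.0670

3.0670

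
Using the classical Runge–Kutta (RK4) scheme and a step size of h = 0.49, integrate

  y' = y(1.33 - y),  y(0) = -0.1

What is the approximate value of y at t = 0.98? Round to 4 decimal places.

-0.4597

RK4: k1 = f(t_n, y_n); k2 = f(t_n + h/2, y_n + (h/2)·k1); k3 = f(t_n + h/2, y_n + (h/2)·k2); k4 = f(t_n + h, y_n + h·k3); y_{n+1} = y_n + (h/6)·(k1 + 2k2 + 2k3 + k4).
t=0.000000, y=-0.100000:
  k1 = f(0.000000, -0.100000) = -0.143000
  k2 = f(0.245000, -0.135035) = -0.197831
  k3 = f(0.245000, -0.148469) = -0.219506
  k4 = f(0.490000, -0.207558) = -0.319132
  y ← -0.100000 + (0.49/6)·(k1 + 2k2 + 2k3 + k4) = -0.205906
t=0.490000, y=-0.205906:
  k1 = f(0.490000, -0.205906) = -0.316252
  k2 = f(0.735000, -0.283388) = -0.457214
  k3 = f(0.735000, -0.317923) = -0.523913
  k4 = f(0.980000, -0.462623) = -0.829310
  y ← -0.205906 + (0.49/6)·(k1 + 2k2 + 2k3 + k4) = -0.459711
y(0.98) ≈ -0.4597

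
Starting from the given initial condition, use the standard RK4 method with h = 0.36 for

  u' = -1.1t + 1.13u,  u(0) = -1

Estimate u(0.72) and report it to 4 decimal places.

-2.6366

RK4: k1 = f(t_n, u_n); k2 = f(t_n + h/2, u_n + (h/2)·k1); k3 = f(t_n + h/2, u_n + (h/2)·k2); k4 = f(t_n + h, u_n + h·k3); u_{n+1} = u_n + (h/6)·(k1 + 2k2 + 2k3 + k4).
t=0.000000, u=-1.000000:
  k1 = f(0.000000, -1.000000) = -1.130000
  k2 = f(0.180000, -1.203400) = -1.557842
  k3 = f(0.180000, -1.280412) = -1.644865
  k4 = f(0.360000, -1.592151) = -2.195131
  u ← -1.000000 + (0.36/6)·(k1 + 2k2 + 2k3 + k4) = -1.583833
t=0.360000, u=-1.583833:
  k1 = f(0.360000, -1.583833) = -2.185731
  k2 = f(0.540000, -1.977264) = -2.828309
  k3 = f(0.540000, -2.092928) = -2.959009
  k4 = f(0.720000, -2.649076) = -3.785456
  u ← -1.583833 + (0.36/6)·(k1 + 2k2 + 2k3 + k4) = -2.636582
u(0.72) ≈ -2.6366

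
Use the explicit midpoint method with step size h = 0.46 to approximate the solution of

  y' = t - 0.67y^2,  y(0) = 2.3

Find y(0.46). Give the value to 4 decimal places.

Midpoint: k1 = f(t_n, y_n); k2 = f(t_n + h/2, y_n + (h/2)·k1); y_{n+1} = y_n + h·k2.
t=0.000000, y=2.300000:
  k1 = f(0.000000, 2.300000) = -3.544300
  k2 = f(0.230000, 1.484811) = -1.247125
  y ← 2.300000 + 0.46·(-1.247125) = 1.726323
y(0.46) ≈ 1.7263

1.7263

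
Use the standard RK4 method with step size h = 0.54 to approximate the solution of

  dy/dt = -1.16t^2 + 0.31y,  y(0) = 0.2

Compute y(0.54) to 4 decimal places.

RK4: k1 = f(t_n, y_n); k2 = f(t_n + h/2, y_n + (h/2)·k1); k3 = f(t_n + h/2, y_n + (h/2)·k2); k4 = f(t_n + h, y_n + h·k3); y_{n+1} = y_n + (h/6)·(k1 + 2k2 + 2k3 + k4).
t=0.000000, y=0.200000:
  k1 = f(0.000000, 0.200000) = 0.062000
  k2 = f(0.270000, 0.216740) = -0.017375
  k3 = f(0.270000, 0.195309) = -0.024018
  k4 = f(0.540000, 0.187030) = -0.280277
  y ← 0.200000 + (0.54/6)·(k1 + 2k2 + 2k3 + k4) = 0.172904
y(0.54) ≈ 0.1729

0.1729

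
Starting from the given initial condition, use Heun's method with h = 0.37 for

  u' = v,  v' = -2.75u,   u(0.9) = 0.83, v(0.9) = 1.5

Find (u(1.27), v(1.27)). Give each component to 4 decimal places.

Heun on (u,v): k1 = f(t_n, state_n); k2 = f(t_n + h, state_n + h·k1); state_{n+1} = state_n + (h/2)·(k1 + k2).
0.900000: (0.830000, 1.500000)
  k1 = (1.500000, -2.282500)
  predictor → (1.385000, 0.655475)
  k2 = (0.655475, -3.808750)
  → (1.228763, 0.373119)
(u(1.27), v(1.27)) ≈ (1.2288, 0.3731)

1.2288, 0.3731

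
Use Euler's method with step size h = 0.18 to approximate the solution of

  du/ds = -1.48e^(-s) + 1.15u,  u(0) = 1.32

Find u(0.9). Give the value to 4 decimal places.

1.8370

Euler: u_{n+1} = u_n + h·f(s_n, u_n).
s=0.000000, u=1.320000: f=0.038000 → u ← 1.320000 + 0.18·0.038000 = 1.326840
s=0.180000, u=1.326840: f=0.289666 → u ← 1.326840 + 0.18·0.289666 = 1.378980
s=0.360000, u=1.378980: f=0.553266 → u ← 1.378980 + 0.18·0.553266 = 1.478568
s=0.540000, u=1.478568: f=0.837886 → u ← 1.478568 + 0.18·0.837886 = 1.629387
s=0.720000, u=1.629387: f=1.153402 → u ← 1.629387 + 0.18·1.153402 = 1.836999
u(0.9) ≈ 1.8370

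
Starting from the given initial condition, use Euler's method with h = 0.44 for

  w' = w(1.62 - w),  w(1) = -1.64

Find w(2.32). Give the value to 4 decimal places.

Euler: w_{n+1} = w_n + h·f(s_n, w_n).
s=1.000000, w=-1.640000: f=-5.346400 → w ← -1.640000 + 0.44·(-5.346400) = -3.992416
s=1.440000, w=-3.992416: f=-22.407099 → w ← -3.992416 + 0.44·(-22.407099) = -13.851540
s=1.880000, w=-13.851540: f=-214.304648 → w ← -13.851540 + 0.44·(-214.304648) = -108.145585
w(2.32) ≈ -108.1456

-108.1456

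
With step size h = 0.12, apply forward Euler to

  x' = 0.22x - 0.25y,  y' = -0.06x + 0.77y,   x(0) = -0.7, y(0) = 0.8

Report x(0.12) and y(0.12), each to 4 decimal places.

Euler on (x,y): x_{n+1} = x_n + h·x', y_{n+1} = y_n + h·y'.
0.000000: (-0.700000, 0.800000); f=(-0.354000, 0.658000) → (-0.742480, 0.878960)
(x(0.12), y(0.12)) ≈ (-0.7425, 0.8790)

-0.7425, 0.8790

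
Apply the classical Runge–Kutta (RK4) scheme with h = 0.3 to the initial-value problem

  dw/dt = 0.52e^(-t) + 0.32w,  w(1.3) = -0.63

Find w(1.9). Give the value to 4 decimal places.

RK4: k1 = f(t_n, w_n); k2 = f(t_n + h/2, w_n + (h/2)·k1); k3 = f(t_n + h/2, w_n + (h/2)·k2); k4 = f(t_n + h, w_n + h·k3); w_{n+1} = w_n + (h/6)·(k1 + 2k2 + 2k3 + k4).
t=1.300000, w=-0.630000:
  k1 = f(1.300000, -0.630000) = -0.059883
  k2 = f(1.450000, -0.638983) = -0.082498
  k3 = f(1.450000, -0.642375) = -0.083583
  k4 = f(1.600000, -0.655075) = -0.104638
  w ← -0.630000 + (0.3/6)·(k1 + 2k2 + 2k3 + k4) = -0.654834
t=1.600000, w=-0.654834:
  k1 = f(1.600000, -0.654834) = -0.104561
  k2 = f(1.750000, -0.670518) = -0.124203
  k3 = f(1.750000, -0.673465) = -0.125146
  k4 = f(1.900000, -0.692378) = -0.143785
  w ← -0.654834 + (0.3/6)·(k1 + 2k2 + 2k3 + k4) = -0.692186
w(1.9) ≈ -0.6922

-0.6922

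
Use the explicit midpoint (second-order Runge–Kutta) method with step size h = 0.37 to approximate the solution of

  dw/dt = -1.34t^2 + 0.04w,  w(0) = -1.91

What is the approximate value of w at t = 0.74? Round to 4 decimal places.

Midpoint: k1 = f(t_n, w_n); k2 = f(t_n + h/2, w_n + (h/2)·k1); w_{n+1} = w_n + h·k2.
t=0.000000, w=-1.910000:
  k1 = f(0.000000, -1.910000) = -0.076400
  k2 = f(0.185000, -1.924134) = -0.122827
  w ← -1.910000 + 0.37·(-0.122827) = -1.955446
t=0.370000, w=-1.955446:
  k1 = f(0.370000, -1.955446) = -0.261664
  k2 = f(0.555000, -2.003854) = -0.492908
  w ← -1.955446 + 0.37·(-0.492908) = -2.137822
w(0.74) ≈ -2.1378

-2.1378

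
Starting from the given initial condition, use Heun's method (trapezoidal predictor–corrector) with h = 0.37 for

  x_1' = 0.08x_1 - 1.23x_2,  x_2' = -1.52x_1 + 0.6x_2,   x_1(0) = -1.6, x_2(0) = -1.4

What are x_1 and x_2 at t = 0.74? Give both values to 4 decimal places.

Heun on (x_1,x_2): k1 = f(t_n, state_n); k2 = f(t_n + h, state_n + h·k1); state_{n+1} = state_n + (h/2)·(k1 + k2).
0.000000: (-1.600000, -1.400000)
  k1 = (1.594000, 1.592000)
  predictor → (-1.010220, -0.810960)
  k2 = (0.916663, 1.048958)
  → (-1.135527, -0.911423)
0.370000: (-1.135527, -0.911423)
  k1 = (1.030208, 1.179148)
  predictor → (-0.754350, -0.475138)
  k2 = (0.524072, 0.861530)
  → (-0.847986, -0.533897)
(x_1(0.74), x_2(0.74)) ≈ (-0.8480, -0.5339)

-0.8480, -0.5339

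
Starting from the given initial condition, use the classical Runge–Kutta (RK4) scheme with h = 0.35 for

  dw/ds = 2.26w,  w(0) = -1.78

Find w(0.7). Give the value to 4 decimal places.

RK4: k1 = f(s_n, w_n); k2 = f(s_n + h/2, w_n + (h/2)·k1); k3 = f(s_n + h/2, w_n + (h/2)·k2); k4 = f(s_n + h, w_n + h·k3); w_{n+1} = w_n + (h/6)·(k1 + 2k2 + 2k3 + k4).
s=0.000000, w=-1.780000:
  k1 = f(0.000000, -1.780000) = -4.022800
  k2 = f(0.175000, -2.483990) = -5.613817
  k3 = f(0.175000, -2.762418) = -6.243065
  k4 = f(0.350000, -3.965073) = -8.961064
  w ← -1.780000 + (0.35/6)·(k1 + 2k2 + 2k3 + k4) = -3.920695
s=0.350000, w=-3.920695:
  k1 = f(0.350000, -3.920695) = -8.860771
  k2 = f(0.525000, -5.471330) = -12.365206
  k3 = f(0.525000, -6.084606) = -13.751209
  k4 = f(0.700000, -8.733618) = -19.737977
  w ← -3.920695 + (0.35/6)·(k1 + 2k2 + 2k3 + k4) = -8.635870
w(0.7) ≈ -8.6359

-8.6359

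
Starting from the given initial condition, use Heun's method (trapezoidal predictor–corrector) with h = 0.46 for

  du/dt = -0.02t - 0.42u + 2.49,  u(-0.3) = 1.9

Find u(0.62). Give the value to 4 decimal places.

Heun: k1 = f(t_n, u_n); k2 = f(t_n + h, u_n + h·k1); u_{n+1} = u_n + (h/2)·(k1 + k2).
t=-0.300000, u=1.900000:
  k1 = f(-0.300000, 1.900000) = 1.698000
  k2 = f(0.160000, 2.681080) = 1.360746
  u ← 1.900000 + (0.46/2)·(1.698000 + 1.360746) = 2.603512
t=0.160000, u=2.603512:
  k1 = f(0.160000, 2.603512) = 1.393325
  k2 = f(0.620000, 3.244441) = 1.114935
  u ← 2.603512 + (0.46/2)·(1.393325 + 1.114935) = 3.180411
u(0.62) ≈ 3.1804

3.1804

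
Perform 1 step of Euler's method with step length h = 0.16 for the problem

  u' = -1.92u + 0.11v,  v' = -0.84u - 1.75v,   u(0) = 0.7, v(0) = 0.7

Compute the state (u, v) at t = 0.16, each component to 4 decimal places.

0.4973, 0.4099

Euler on (u,v): u_{n+1} = u_n + h·u', v_{n+1} = v_n + h·v'.
0.000000: (0.700000, 0.700000); f=(-1.267000, -1.813000) → (0.497280, 0.409920)
(u(0.16), v(0.16)) ≈ (0.4973, 0.4099)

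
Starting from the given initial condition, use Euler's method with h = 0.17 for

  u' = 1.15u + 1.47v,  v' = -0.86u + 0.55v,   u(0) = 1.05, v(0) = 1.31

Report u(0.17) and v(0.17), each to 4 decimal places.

1.5826, 1.2790

Euler on (u,v): u_{n+1} = u_n + h·u', v_{n+1} = v_n + h·v'.
0.000000: (1.050000, 1.310000); f=(3.133200, -0.182500) → (1.582644, 1.278975)
(u(0.17), v(0.17)) ≈ (1.5826, 1.2790)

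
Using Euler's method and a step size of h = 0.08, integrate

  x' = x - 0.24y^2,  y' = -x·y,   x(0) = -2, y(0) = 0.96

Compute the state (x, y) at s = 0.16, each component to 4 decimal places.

-2.3757, 1.3076

Euler on (x,y): x_{n+1} = x_n + h·x', y_{n+1} = y_n + h·y'.
0.000000: (-2.000000, 0.960000); f=(-2.221184, 1.920000) → (-2.177695, 1.113600)
0.080000: (-2.177695, 1.113600); f=(-2.475320, 2.425081) → (-2.375720, 1.307606)
(x(0.16), y(0.16)) ≈ (-2.3757, 1.3076)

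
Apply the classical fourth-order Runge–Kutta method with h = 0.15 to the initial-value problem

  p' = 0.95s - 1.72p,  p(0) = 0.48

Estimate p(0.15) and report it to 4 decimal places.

0.3807

RK4: k1 = f(s_n, p_n); k2 = f(s_n + h/2, p_n + (h/2)·k1); k3 = f(s_n + h/2, p_n + (h/2)·k2); k4 = f(s_n + h, p_n + h·k3); p_{n+1} = p_n + (h/6)·(k1 + 2k2 + 2k3 + k4).
s=0.000000, p=0.480000:
  k1 = f(0.000000, 0.480000) = -0.825600
  k2 = f(0.075000, 0.418080) = -0.647848
  k3 = f(0.075000, 0.431411) = -0.670778
  k4 = f(0.150000, 0.379383) = -0.510039
  p ← 0.480000 + (0.15/6)·(k1 + 2k2 + 2k3 + k4) = 0.380678
p(0.15) ≈ 0.3807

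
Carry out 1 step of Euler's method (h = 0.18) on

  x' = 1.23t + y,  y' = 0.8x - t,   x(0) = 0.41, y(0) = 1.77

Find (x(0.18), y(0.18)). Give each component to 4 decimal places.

0.7286, 1.8290

Euler on (x,y): x_{n+1} = x_n + h·x', y_{n+1} = y_n + h·y'.
0.000000: (0.410000, 1.770000); f=(1.770000, 0.328000) → (0.728600, 1.829040)
(x(0.18), y(0.18)) ≈ (0.7286, 1.8290)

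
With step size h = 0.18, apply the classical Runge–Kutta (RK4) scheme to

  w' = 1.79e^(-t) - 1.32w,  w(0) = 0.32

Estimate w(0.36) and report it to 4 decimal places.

0.6236

RK4: k1 = f(t_n, w_n); k2 = f(t_n + h/2, w_n + (h/2)·k1); k3 = f(t_n + h/2, w_n + (h/2)·k2); k4 = f(t_n + h, w_n + h·k3); w_{n+1} = w_n + (h/6)·(k1 + 2k2 + 2k3 + k4).
t=0.000000, w=0.320000:
  k1 = f(0.000000, 0.320000) = 1.367600
  k2 = f(0.090000, 0.443084) = 1.051066
  k3 = f(0.090000, 0.414596) = 1.088670
  k4 = f(0.180000, 0.515961) = 0.814066
  w ← 0.320000 + (0.18/6)·(k1 + 2k2 + 2k3 + k4) = 0.513834
t=0.180000, w=0.513834:
  k1 = f(0.180000, 0.513834) = 0.816873
  k2 = f(0.270000, 0.587353) = 0.591144
  k3 = f(0.270000, 0.567037) = 0.617960
  k4 = f(0.360000, 0.625067) = 0.423752
  w ← 0.513834 + (0.18/6)·(k1 + 2k2 + 2k3 + k4) = 0.623599
w(0.36) ≈ 0.6236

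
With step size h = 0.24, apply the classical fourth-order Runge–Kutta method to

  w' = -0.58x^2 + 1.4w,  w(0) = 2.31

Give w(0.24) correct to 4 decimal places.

RK4: k1 = f(x_n, w_n); k2 = f(x_n + h/2, w_n + (h/2)·k1); k3 = f(x_n + h/2, w_n + (h/2)·k2); k4 = f(x_n + h, w_n + h·k3); w_{n+1} = w_n + (h/6)·(k1 + 2k2 + 2k3 + k4).
x=0.000000, w=2.310000:
  k1 = f(0.000000, 2.310000) = 3.234000
  k2 = f(0.120000, 2.698080) = 3.768960
  k3 = f(0.120000, 2.762275) = 3.858833
  k4 = f(0.240000, 3.236120) = 4.497160
  w ← 2.310000 + (0.24/6)·(k1 + 2k2 + 2k3 + k4) = 3.229470
w(0.24) ≈ 3.2295

3.2295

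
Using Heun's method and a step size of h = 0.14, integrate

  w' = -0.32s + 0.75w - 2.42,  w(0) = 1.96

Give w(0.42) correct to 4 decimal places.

Heun: k1 = f(s_n, w_n); k2 = f(s_n + h, w_n + h·k1); w_{n+1} = w_n + (h/2)·(k1 + k2).
s=0.000000, w=1.960000:
  k1 = f(0.000000, 1.960000) = -0.950000
  k2 = f(0.140000, 1.827000) = -1.094550
  w ← 1.960000 + (0.14/2)·(-0.950000 + (-1.094550)) = 1.816882
s=0.140000, w=1.816882:
  k1 = f(0.140000, 1.816882) = -1.102139
  k2 = f(0.280000, 1.662582) = -1.262663
  w ← 1.816882 + (0.14/2)·(-1.102139 + (-1.262663)) = 1.651345
s=0.280000, w=1.651345:
  k1 = f(0.280000, 1.651345) = -1.271091
  k2 = f(0.420000, 1.473393) = -1.449356
  w ← 1.651345 + (0.14/2)·(-1.271091 + (-1.449356)) = 1.460914
w(0.42) ≈ 1.4609

1.4609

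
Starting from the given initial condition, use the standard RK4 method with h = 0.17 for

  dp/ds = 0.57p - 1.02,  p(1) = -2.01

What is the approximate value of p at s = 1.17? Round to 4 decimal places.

-2.3966

RK4: k1 = f(s_n, p_n); k2 = f(s_n + h/2, p_n + (h/2)·k1); k3 = f(s_n + h/2, p_n + (h/2)·k2); k4 = f(s_n + h, p_n + h·k3); p_{n+1} = p_n + (h/6)·(k1 + 2k2 + 2k3 + k4).
s=1.000000, p=-2.010000:
  k1 = f(1.000000, -2.010000) = -2.165700
  k2 = f(1.085000, -2.194084) = -2.270628
  k3 = f(1.085000, -2.203003) = -2.275712
  k4 = f(1.170000, -2.396871) = -2.386216
  p ← -2.010000 + (0.17/6)·(k1 + 2k2 + 2k3 + k4) = -2.396597
p(1.17) ≈ -2.3966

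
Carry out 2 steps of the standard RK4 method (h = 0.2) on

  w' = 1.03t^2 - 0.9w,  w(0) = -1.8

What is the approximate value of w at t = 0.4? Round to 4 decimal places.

-1.2357

RK4: k1 = f(t_n, w_n); k2 = f(t_n + h/2, w_n + (h/2)·k1); k3 = f(t_n + h/2, w_n + (h/2)·k2); k4 = f(t_n + h, w_n + h·k3); w_{n+1} = w_n + (h/6)·(k1 + 2k2 + 2k3 + k4).
t=0.000000, w=-1.800000:
  k1 = f(0.000000, -1.800000) = 1.620000
  k2 = f(0.100000, -1.638000) = 1.484500
  k3 = f(0.100000, -1.651550) = 1.496695
  k4 = f(0.200000, -1.500661) = 1.391795
  w ← -1.800000 + (0.2/6)·(k1 + 2k2 + 2k3 + k4) = -1.500861
t=0.200000, w=-1.500861:
  k1 = f(0.200000, -1.500861) = 1.391974
  k2 = f(0.300000, -1.361663) = 1.318197
  k3 = f(0.300000, -1.369041) = 1.324837
  k4 = f(0.400000, -1.235893) = 1.277104
  w ← -1.500861 + (0.2/6)·(k1 + 2k2 + 2k3 + k4) = -1.235689
w(0.4) ≈ -1.2357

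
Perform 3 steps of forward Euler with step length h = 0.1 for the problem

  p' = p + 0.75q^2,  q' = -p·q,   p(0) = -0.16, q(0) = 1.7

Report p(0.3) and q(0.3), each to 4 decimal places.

0.5173, 1.6740

Euler on (p,q): p_{n+1} = p_n + h·p', q_{n+1} = q_n + h·q'.
0.000000: (-0.160000, 1.700000); f=(2.007500, 0.272000) → (0.040750, 1.727200)
0.100000: (0.040750, 1.727200); f=(2.278165, -0.070383) → (0.268566, 1.720162)
0.200000: (0.268566, 1.720162); f=(2.487784, -0.461978) → (0.517345, 1.673964)
(p(0.3), q(0.3)) ≈ (0.5173, 1.6740)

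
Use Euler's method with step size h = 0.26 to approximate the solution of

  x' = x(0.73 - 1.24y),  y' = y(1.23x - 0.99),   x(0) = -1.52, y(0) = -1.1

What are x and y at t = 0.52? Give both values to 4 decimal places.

-3.0067, 0.0023

Euler on (x,y): x_{n+1} = x_n + h·x', y_{n+1} = y_n + h·y'.
0.000000: (-1.520000, -1.100000); f=(-3.182880, 3.145560) → (-2.347549, -0.282154)
0.260000: (-2.347549, -0.282154); f=(-2.535051, 1.094049) → (-3.006662, 0.002298)
(x(0.52), y(0.52)) ≈ (-3.0067, 0.0023)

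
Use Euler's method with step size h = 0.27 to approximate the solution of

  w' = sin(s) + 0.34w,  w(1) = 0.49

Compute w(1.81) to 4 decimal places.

1.4600

Euler: w_{n+1} = w_n + h·f(s_n, w_n).
s=1.000000, w=0.490000: f=1.008071 → w ← 0.490000 + 0.27·1.008071 = 0.762179
s=1.270000, w=0.762179: f=1.214242 → w ← 0.762179 + 0.27·1.214242 = 1.090024
s=1.540000, w=1.090024: f=1.370134 → w ← 1.090024 + 0.27·1.370134 = 1.459961
w(1.81) ≈ 1.4600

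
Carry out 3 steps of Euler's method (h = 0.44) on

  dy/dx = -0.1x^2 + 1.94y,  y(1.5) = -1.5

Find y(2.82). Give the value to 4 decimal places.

Euler: y_{n+1} = y_n + h·f(x_n, y_n).
x=1.500000, y=-1.500000: f=-3.135000 → y ← -1.500000 + 0.44·(-3.135000) = -2.879400
x=1.940000, y=-2.879400: f=-5.962396 → y ← -2.879400 + 0.44·(-5.962396) = -5.502854
x=2.380000, y=-5.502854: f=-11.241977 → y ← -5.502854 + 0.44·(-11.241977) = -10.449324
y(2.82) ≈ -10.4493

-10.4493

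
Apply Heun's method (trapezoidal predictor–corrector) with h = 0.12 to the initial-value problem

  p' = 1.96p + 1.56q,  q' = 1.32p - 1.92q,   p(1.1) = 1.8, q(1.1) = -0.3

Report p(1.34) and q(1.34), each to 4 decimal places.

Heun on (p,q): k1 = f(x_n, state_n); k2 = f(x_n + h, state_n + h·k1); state_{n+1} = state_n + (h/2)·(k1 + k2).
1.100000: (1.800000, -0.300000)
  k1 = (3.060000, 2.952000)
  predictor → (2.167200, 0.054240)
  k2 = (4.332326, 2.756563)
  → (2.243540, 0.042514)
1.220000: (2.243540, 0.042514)
  k1 = (4.463659, 2.879846)
  predictor → (2.779179, 0.388095)
  k2 = (6.052619, 2.923373)
  → (2.874516, 0.390707)
(p(1.34), q(1.34)) ≈ (2.8745, 0.3907)

2.8745, 0.3907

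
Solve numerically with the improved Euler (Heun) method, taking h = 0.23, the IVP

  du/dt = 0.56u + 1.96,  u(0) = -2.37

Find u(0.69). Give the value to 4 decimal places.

-1.8386

Heun: k1 = f(t_n, u_n); k2 = f(t_n + h, u_n + h·k1); u_{n+1} = u_n + (h/2)·(k1 + k2).
t=0.000000, u=-2.370000:
  k1 = f(0.000000, -2.370000) = 0.632800
  k2 = f(0.230000, -2.224456) = 0.714305
  u ← -2.370000 + (0.23/2)·(0.632800 + 0.714305) = -2.215083
t=0.230000, u=-2.215083:
  k1 = f(0.230000, -2.215083) = 0.719554
  k2 = f(0.460000, -2.049586) = 0.812232
  u ← -2.215083 + (0.23/2)·(0.719554 + 0.812232) = -2.038928
t=0.460000, u=-2.038928:
  k1 = f(0.460000, -2.038928) = 0.818201
  k2 = f(0.690000, -1.850742) = 0.923585
  u ← -2.038928 + (0.23/2)·(0.818201 + 0.923585) = -1.838622
u(0.69) ≈ -1.8386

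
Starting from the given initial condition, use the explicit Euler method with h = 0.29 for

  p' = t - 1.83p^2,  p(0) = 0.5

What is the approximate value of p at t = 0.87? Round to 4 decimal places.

Euler: p_{n+1} = p_n + h·f(t_n, p_n).
t=0.000000, p=0.500000: f=-0.457500 → p ← 0.500000 + 0.29·(-0.457500) = 0.367325
t=0.290000, p=0.367325: f=0.043082 → p ← 0.367325 + 0.29·0.043082 = 0.379819
t=0.580000, p=0.379819: f=0.316000 → p ← 0.379819 + 0.29·0.316000 = 0.471459
p(0.87) ≈ 0.4715

0.4715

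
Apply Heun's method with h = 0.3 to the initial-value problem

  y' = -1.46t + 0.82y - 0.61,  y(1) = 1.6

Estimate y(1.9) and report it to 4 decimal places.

Heun: k1 = f(t_n, y_n); k2 = f(t_n + h, y_n + h·k1); y_{n+1} = y_n + (h/2)·(k1 + k2).
t=1.000000, y=1.600000:
  k1 = f(1.000000, 1.600000) = -0.758000
  k2 = f(1.300000, 1.372600) = -1.382468
  y ← 1.600000 + (0.3/2)·(-0.758000 + (-1.382468)) = 1.278930
t=1.300000, y=1.278930:
  k1 = f(1.300000, 1.278930) = -1.459278
  k2 = f(1.600000, 0.841147) = -2.256260
  y ← 1.278930 + (0.3/2)·(-1.459278 + (-2.256260)) = 0.721599
t=1.600000, y=0.721599:
  k1 = f(1.600000, 0.721599) = -2.354289
  k2 = f(1.900000, 0.015313) = -3.371444
  y ← 0.721599 + (0.3/2)·(-2.354289 + (-3.371444)) = -0.137261
y(1.9) ≈ -0.1373

-0.1373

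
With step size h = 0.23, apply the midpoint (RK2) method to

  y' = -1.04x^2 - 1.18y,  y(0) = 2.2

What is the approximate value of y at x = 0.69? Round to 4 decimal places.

0.8920

Midpoint: k1 = f(x_n, y_n); k2 = f(x_n + h/2, y_n + (h/2)·k1); y_{n+1} = y_n + h·k2.
x=0.000000, y=2.200000:
  k1 = f(0.000000, 2.200000) = -2.596000
  k2 = f(0.115000, 1.901460) = -2.257477
  y ← 2.200000 + 0.23·(-2.257477) = 1.680780
x=0.230000, y=1.680780:
  k1 = f(0.230000, 1.680780) = -2.038337
  k2 = f(0.345000, 1.446372) = -1.830504
  y ← 1.680780 + 0.23·(-1.830504) = 1.259764
x=0.460000, y=1.259764:
  k1 = f(0.460000, 1.259764) = -1.706586
  k2 = f(0.575000, 1.063507) = -1.598788
  y ← 1.259764 + 0.23·(-1.598788) = 0.892043
y(0.69) ≈ 0.8920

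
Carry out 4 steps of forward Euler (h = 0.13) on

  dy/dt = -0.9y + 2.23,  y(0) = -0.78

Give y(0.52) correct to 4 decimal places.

Euler: y_{n+1} = y_n + h·f(t_n, y_n).
t=0.000000, y=-0.780000: f=2.932000 → y ← -0.780000 + 0.13·2.932000 = -0.398840
t=0.130000, y=-0.398840: f=2.588956 → y ← -0.398840 + 0.13·2.588956 = -0.062276
t=0.260000, y=-0.062276: f=2.286048 → y ← -0.062276 + 0.13·2.286048 = 0.234911
t=0.390000, y=0.234911: f=2.018581 → y ← 0.234911 + 0.13·2.018581 = 0.497326
y(0.52) ≈ 0.4973

0.4973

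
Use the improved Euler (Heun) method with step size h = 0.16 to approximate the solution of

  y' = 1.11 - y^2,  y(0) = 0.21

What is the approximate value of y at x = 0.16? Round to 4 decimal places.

0.3725

Heun: k1 = f(x_n, y_n); k2 = f(x_n + h, y_n + h·k1); y_{n+1} = y_n + (h/2)·(k1 + k2).
x=0.000000, y=0.210000:
  k1 = f(0.000000, 0.210000) = 1.065900
  k2 = f(0.160000, 0.380544) = 0.965186
  y ← 0.210000 + (0.16/2)·(1.065900 + 0.965186) = 0.372487
y(0.16) ≈ 0.3725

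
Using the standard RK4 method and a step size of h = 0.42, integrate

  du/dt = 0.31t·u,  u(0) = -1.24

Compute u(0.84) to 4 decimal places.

RK4: k1 = f(t_n, u_n); k2 = f(t_n + h/2, u_n + (h/2)·k1); k3 = f(t_n + h/2, u_n + (h/2)·k2); k4 = f(t_n + h, u_n + h·k3); u_{n+1} = u_n + (h/6)·(k1 + 2k2 + 2k3 + k4).
t=0.000000, u=-1.240000:
  k1 = f(0.000000, -1.240000) = 0.000000
  k2 = f(0.210000, -1.240000) = -0.080724
  k3 = f(0.210000, -1.256952) = -0.081828
  k4 = f(0.420000, -1.274368) = -0.165923
  u ← -1.240000 + (0.42/6)·(k1 + 2k2 + 2k3 + k4) = -1.274372
t=0.420000, u=-1.274372:
  k1 = f(0.420000, -1.274372) = -0.165923
  k2 = f(0.630000, -1.309216) = -0.255690
  k3 = f(0.630000, -1.328067) = -0.259371
  k4 = f(0.840000, -1.383308) = -0.360213
  u ← -1.274372 + (0.42/6)·(k1 + 2k2 + 2k3 + k4) = -1.383310
u(0.84) ≈ -1.3833

-1.3833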